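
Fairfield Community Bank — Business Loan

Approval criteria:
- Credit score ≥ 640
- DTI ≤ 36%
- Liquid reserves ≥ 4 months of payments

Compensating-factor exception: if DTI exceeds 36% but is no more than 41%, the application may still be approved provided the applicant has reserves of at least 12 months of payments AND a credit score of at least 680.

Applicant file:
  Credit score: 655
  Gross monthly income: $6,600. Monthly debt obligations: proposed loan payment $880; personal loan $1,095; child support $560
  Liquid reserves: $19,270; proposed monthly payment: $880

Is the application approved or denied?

Denied

Credit score 655 ≥ 640 (meets base)
Total debts = (880 + 1,095 + 560) = 2,535. DTI: 2,535 ÷ 6,600 = 38.4%, over the 36% base limit.
Reserves = 19,270/880 = 21.9 months ≥ 4
38.4% falls in the override range (36%–41%), so the compensating-factor test applies.
Reserves 21.9 ≥ 12 months; credit score 655 < 680.
Override conditions not both satisfied; exception does not apply.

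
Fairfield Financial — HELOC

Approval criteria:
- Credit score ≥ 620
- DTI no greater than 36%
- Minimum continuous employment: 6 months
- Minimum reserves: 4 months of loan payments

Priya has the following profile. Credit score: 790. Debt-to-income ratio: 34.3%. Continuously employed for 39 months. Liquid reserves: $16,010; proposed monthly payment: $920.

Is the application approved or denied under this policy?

Credit score 790 ≥ 620 (meets)
DTI 34.3% is within the 36% limit
Employment 39 ≥ 6 months
Liquid reserves cover 16,010/920 = 17.4 months — ≥ 4 required
All criteria satisfied.

Approved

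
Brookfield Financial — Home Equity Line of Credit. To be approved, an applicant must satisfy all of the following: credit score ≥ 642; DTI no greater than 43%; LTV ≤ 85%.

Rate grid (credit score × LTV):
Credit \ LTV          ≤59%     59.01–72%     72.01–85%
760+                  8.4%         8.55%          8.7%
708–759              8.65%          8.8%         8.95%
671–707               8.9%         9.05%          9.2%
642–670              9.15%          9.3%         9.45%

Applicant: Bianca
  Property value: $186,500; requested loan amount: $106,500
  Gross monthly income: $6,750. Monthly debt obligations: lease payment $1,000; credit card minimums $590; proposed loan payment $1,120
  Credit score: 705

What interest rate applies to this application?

Credit score 705 ≥ 642; Total monthly debts = (1,000 + 590 + 1,120) = 2,710. DTI: 2,710 ÷ 6,750 = 40.1%, within the 43% cap
LTV: 106,500 ÷ 186,500 = 57.1%, within 85% cap
Row: 705 falls in 671–707. Column: 57.1% falls in ≤59%. Rate = 8.9%.

8.9%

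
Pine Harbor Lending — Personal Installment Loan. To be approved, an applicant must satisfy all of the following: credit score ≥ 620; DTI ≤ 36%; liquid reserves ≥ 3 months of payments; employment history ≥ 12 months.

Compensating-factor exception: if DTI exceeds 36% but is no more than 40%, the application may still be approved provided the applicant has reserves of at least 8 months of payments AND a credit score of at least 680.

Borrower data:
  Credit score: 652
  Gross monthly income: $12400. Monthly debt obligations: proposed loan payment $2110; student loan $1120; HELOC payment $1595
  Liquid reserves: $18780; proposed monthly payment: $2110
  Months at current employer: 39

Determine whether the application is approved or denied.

Credit score 652 ≥ 620 (meets base)
Total debts = (2,110 + 1,120 + 1,595) = 4,825. DTI: 4,825 ÷ 12,400 = 38.9%, over the 36% base limit.
Reserves: 18,780 ÷ 2,110 = 8.9 months (meets 3-month minimum)
Employment 39 ≥ 12 months
DTI 38.9% is within the 36%–40% exception band; checking compensating factors.
Override check — reserves: 8.9 mo (ok); score: 652 (below 680).
Override conditions not both satisfied; exception does not apply.

Denied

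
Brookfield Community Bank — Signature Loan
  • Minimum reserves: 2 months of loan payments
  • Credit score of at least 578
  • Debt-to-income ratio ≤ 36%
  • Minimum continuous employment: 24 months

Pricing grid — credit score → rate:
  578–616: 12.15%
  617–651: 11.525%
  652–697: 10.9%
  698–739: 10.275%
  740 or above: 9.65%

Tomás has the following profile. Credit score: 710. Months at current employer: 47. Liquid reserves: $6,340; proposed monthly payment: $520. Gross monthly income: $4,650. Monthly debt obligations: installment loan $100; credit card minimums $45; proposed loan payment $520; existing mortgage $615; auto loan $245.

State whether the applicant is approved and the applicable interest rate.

Approved at 10.275%

Credit score 710 ≥ 578 (meets minimum)
Reserves = 6,340/520 = 12.2 months ≥ 2
Total monthly debts = (100 + 45 + 520 + 615 + 245) = 1,525. DTI = 1,525/4,650 = 32.8% ≤ 36%
Employment 47 ≥ 24 months
All requirements met. Score 710 falls in the 698–739 tier → 10.275%.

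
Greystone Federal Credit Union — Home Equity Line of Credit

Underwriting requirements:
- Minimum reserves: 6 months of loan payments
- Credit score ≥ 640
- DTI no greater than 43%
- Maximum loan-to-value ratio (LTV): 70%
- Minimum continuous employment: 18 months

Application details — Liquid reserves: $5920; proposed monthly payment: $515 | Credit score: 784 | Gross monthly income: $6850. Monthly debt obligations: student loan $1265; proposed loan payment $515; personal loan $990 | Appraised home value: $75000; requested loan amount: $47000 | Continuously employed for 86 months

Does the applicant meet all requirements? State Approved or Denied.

Approved

Reserves = 5,920/515 = 11.5 months ≥ 6
Credit score 784 ≥ 640 (meets)
Total monthly debts = (1,265 + 515 + 990) = 2,770. DTI = 2,770/6,850 = 40.4% ≤ 43%
LTV: 47,000 ÷ 75,000 = 62.7%, within 70% cap
Employment 86 ≥ 18 months
All criteria satisfied.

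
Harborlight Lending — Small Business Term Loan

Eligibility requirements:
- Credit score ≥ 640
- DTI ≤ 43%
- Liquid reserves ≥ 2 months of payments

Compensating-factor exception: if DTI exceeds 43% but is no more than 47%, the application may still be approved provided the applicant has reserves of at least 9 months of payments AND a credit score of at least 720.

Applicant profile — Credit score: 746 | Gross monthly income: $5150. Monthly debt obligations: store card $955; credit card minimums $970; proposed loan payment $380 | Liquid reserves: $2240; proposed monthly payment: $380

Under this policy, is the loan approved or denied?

Denied

Credit score 746 ≥ 640 (meets base)
Total debts = (955 + 970 + 380) = 2,305. DTI = 2,305/5,150 = 44.8% > 43% — standard DTI limit exceeded.
Reserves: 2,240 ÷ 380 = 5.9 months (meets 2-month minimum)
44.8% falls in the override range (43%–47%), so the compensating-factor test applies.
Override check — reserves: 5.9 mo (short of 9); score: 746 (ok).
Compensating-factor requirement not fully met.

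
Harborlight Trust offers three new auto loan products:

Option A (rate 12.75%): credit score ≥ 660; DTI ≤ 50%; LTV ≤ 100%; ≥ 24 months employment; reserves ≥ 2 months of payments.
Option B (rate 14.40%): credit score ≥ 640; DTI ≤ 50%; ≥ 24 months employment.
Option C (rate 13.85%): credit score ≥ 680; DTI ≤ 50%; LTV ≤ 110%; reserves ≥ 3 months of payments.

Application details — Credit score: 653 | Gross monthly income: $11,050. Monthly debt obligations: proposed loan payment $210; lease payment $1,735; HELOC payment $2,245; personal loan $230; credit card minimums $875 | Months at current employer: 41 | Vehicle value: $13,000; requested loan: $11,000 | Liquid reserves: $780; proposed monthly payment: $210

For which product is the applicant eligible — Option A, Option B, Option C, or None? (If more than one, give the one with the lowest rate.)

Option B

Total debts = (210 + 1,735 + 2,245 + 230 + 875) = 5,295; DTI = 5,295/11,050 = 47.9%.
LTV = 11,000/13,000 = 84.6%.
Reserves = 780/210 = 3.7 months.
Option A: score 653 < 660; DTI 47.9% ≤ 50%; LTV 84.6% ≤ 100%; employment 41 ≥ 24 mo; reserves 3.7 ≥ 2 mo → does not qualify.
Option B: score 653 ≥ 640; DTI 47.9% ≤ 50%; employment 41 ≥ 24 mo → qualifies.
Option C: score 653 < 680; DTI 47.9% ≤ 50%; LTV 84.6% ≤ 110%; reserves 3.7 ≥ 3 mo → does not qualify.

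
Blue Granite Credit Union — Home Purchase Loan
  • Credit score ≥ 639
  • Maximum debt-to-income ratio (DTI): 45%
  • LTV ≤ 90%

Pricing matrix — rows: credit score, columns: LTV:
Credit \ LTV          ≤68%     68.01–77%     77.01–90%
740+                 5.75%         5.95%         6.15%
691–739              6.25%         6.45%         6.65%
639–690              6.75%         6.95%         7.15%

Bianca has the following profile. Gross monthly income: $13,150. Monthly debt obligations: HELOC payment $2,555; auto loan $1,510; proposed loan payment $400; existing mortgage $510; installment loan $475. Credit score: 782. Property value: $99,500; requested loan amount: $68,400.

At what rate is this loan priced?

5.95%

Credit score 782 ≥ 639; Total monthly debts = (2,555 + 1,510 + 400 + 510 + 475) = 5,450. DTI = 5,450/13,150 = 41.4% ≤ 45%
LTV = 68,400/99,500 = 68.7% ≤ 90%
Credit 782 → row 740+; LTV 68.7% → column 68.01–77%. Grid cell → 5.95%.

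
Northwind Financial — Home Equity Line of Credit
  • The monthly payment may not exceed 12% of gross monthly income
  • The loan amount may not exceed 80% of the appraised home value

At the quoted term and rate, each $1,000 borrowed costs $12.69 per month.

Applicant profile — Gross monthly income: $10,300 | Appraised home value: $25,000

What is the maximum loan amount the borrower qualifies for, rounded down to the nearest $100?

$20,000

Payment cap: 12% × $10,300 = $1,236/month.
At $12.69 per $1,000, that supports 1,236/12.69 × 1,000 ≈ $97,399 → $97,300.
LTV cap: 80% × $25,000 = $20,000 → $20,000.
Binding constraint: loan-to-value.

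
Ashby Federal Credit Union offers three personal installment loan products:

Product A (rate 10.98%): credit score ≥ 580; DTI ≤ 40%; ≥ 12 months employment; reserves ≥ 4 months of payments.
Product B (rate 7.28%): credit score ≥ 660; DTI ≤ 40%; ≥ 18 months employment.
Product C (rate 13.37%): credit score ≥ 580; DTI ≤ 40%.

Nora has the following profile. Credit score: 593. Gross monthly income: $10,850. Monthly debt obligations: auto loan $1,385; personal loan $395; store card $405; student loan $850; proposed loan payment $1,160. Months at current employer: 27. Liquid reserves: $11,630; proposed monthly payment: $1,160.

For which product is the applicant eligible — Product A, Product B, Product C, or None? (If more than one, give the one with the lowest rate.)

Total debts = (1,385 + 395 + 405 + 850 + 1,160) = 4,195; DTI = 4,195/10,850 = 38.7%.
Reserves = 11,630/1,160 = 10.0 months.
Product A: score 593 ≥ 580; DTI 38.7% ≤ 40%; employment 27 ≥ 12 mo; reserves 10.0 ≥ 4 mo → qualifies.
Product B: score 593 < 660; DTI 38.7% ≤ 40%; employment 27 ≥ 18 mo → does not qualify.
Product C: score 593 ≥ 580; DTI 38.7% ≤ 40% → qualifies.
Qualifying: Product A, Product C. Lowest rate is 10.98% → Product A.

Product A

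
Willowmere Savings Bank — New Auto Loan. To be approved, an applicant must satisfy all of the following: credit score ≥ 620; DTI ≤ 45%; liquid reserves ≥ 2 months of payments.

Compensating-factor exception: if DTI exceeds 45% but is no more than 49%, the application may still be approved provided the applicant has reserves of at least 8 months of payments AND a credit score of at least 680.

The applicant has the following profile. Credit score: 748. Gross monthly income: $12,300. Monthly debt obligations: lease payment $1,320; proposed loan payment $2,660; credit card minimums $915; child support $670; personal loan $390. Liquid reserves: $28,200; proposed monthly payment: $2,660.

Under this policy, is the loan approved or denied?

Approved

Credit score 748 ≥ 620 (meets base)
Total debts = (1,320 + 2,660 + 915 + 670 + 390) = 5,955. DTI = 5,955/12,300 = 48.4% > 45% — standard DTI limit exceeded.
Liquid reserves cover 28,200/2,660 = 10.6 months — ≥ 2 required
DTI 48.4% is within the 45%–49% exception band; checking compensating factors.
Reserves 10.6 ≥ 8 months; credit score 748 ≥ 680.
Both compensating conditions met → exception applies.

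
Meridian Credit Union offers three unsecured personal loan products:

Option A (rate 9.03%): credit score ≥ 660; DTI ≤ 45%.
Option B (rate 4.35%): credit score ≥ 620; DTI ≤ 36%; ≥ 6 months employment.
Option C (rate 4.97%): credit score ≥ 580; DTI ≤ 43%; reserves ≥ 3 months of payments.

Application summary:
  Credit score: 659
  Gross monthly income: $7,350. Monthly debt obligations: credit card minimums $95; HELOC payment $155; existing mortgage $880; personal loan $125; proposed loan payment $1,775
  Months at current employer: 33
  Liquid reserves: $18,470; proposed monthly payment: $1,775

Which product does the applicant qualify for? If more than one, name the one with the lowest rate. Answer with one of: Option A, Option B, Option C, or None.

Option C

Total debts = (95 + 155 + 880 + 125 + 1,775) = 3,030; DTI = 3,030/7,350 = 41.2%.
Reserves = 18,470/1,775 = 10.4 months.
Option A: score 659 < 660; DTI 41.2% ≤ 45% → does not qualify.
Option B: score 659 ≥ 620; DTI 41.2% > 36%; employment 33 ≥ 6 mo → does not qualify.
Option C: score 659 ≥ 580; DTI 41.2% ≤ 43%; reserves 10.4 ≥ 3 mo → qualifies.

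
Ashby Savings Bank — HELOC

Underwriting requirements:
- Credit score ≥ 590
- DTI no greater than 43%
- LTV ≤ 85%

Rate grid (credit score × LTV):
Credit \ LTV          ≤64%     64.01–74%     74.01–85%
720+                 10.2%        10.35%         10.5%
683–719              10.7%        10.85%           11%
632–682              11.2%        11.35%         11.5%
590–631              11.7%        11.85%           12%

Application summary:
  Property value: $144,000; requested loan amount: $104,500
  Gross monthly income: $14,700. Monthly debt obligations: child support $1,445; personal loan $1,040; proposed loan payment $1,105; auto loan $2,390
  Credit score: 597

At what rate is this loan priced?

11.85%

Credit score 597 ≥ 590; Total monthly debts = (1,445 + 1,040 + 1,105 + 2,390) = 5,980. DTI: 5,980 ÷ 14,700 = 40.7%, within the 43% cap
Loan-to-value = 104,500/144,000 = 72.6% — pass (85% max)
Score 597 is in the 590–631 band; LTV 72.6% is in the 64.01–74% band → 11.85%.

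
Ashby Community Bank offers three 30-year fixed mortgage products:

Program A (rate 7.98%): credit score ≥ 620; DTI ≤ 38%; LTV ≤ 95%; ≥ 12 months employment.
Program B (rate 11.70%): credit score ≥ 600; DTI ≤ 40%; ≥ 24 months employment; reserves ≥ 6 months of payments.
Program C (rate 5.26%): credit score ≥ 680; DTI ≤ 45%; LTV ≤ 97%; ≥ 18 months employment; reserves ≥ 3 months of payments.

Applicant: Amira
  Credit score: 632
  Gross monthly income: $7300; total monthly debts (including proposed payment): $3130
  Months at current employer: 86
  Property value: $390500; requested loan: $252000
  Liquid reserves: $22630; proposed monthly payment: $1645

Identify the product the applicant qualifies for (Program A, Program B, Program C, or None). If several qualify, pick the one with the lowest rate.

DTI = 3,130/7,300 = 42.9%.
LTV = 252,000/390,500 = 64.5%.
Reserves = 22,630/1,645 = 13.8 months.
Program A: score 632 ≥ 620; DTI 42.9% > 38%; LTV 64.5% ≤ 95%; employment 86 ≥ 12 mo → does not qualify.
Program B: score 632 ≥ 600; DTI 42.9% > 40%; employment 86 ≥ 24 mo; reserves 13.8 ≥ 6 mo → does not qualify.
Program C: score 632 < 680; DTI 42.9% ≤ 45%; LTV 64.5% ≤ 97%; employment 86 ≥ 18 mo; reserves 13.8 ≥ 3 mo → does not qualify.

None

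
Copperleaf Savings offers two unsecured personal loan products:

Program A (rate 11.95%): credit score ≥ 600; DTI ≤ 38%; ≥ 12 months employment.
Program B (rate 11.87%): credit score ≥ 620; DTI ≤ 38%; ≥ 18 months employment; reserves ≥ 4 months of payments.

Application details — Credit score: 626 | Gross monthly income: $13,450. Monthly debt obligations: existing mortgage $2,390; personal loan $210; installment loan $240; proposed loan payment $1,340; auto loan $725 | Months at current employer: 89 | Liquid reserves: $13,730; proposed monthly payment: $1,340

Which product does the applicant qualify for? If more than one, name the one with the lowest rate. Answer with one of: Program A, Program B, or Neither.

Program B

Total debts = (2,390 + 210 + 240 + 1,340 + 725) = 4,905; DTI = 4,905/13,450 = 36.5%.
Reserves = 13,730/1,340 = 10.2 months.
Program A: score 626 ≥ 600; DTI 36.5% ≤ 38%; employment 89 ≥ 12 mo → qualifies.
Program B: score 626 ≥ 620; DTI 36.5% ≤ 38%; employment 89 ≥ 18 mo; reserves 10.2 ≥ 4 mo → qualifies.
Qualifying: Program A, Program B. Lowest rate is 11.87% → Program B.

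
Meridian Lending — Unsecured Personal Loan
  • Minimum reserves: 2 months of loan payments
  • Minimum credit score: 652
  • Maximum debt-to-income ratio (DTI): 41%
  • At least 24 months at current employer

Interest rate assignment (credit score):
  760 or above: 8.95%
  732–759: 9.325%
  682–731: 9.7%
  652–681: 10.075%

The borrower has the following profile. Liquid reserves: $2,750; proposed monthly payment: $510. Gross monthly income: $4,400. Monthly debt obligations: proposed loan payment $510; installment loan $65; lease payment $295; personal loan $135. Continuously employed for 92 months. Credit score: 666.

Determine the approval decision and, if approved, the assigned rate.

Credit score 666 ≥ 652 (meets minimum)
Total monthly debts = (510 + 65 + 295 + 135) = 1,005. DTI = 1,005/4,400 = 22.8% ≤ 41%
Employment 92 ≥ 24 months
Reserves: 2,750 ÷ 510 = 5.4 months (meets 2-month minimum)
All requirements met. Score 666 falls in the 652–681 tier → 10.075%.

Approved at 10.075%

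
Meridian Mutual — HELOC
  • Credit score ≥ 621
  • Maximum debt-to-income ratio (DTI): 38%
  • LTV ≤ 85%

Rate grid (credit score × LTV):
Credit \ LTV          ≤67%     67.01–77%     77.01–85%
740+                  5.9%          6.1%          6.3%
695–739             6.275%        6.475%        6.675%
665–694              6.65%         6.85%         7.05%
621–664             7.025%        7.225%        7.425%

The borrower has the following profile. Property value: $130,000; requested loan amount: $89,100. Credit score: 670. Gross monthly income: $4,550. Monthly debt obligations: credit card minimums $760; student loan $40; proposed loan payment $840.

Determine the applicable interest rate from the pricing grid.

Credit score 670 ≥ 621; Total monthly debts = (760 + 40 + 840) = 1,640. DTI: 1,640 ÷ 4,550 = 36%, within the 38% cap
LTV = 89,100/130,000 = 68.5% ≤ 85%
Row: 670 falls in 665–694. Column: 68.5% falls in 67.01–77%. Rate = 6.85%.

6.85%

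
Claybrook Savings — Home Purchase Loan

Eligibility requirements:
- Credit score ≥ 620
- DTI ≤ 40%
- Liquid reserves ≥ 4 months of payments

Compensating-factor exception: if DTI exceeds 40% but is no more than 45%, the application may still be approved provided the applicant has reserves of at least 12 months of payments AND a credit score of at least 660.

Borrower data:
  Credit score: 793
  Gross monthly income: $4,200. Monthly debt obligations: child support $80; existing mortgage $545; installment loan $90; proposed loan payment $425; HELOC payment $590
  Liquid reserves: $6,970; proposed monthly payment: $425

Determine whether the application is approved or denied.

Credit score 793 ≥ 620 (meets base)
Total debts = (80 + 545 + 90 + 425 + 590) = 1,730. DTI: 1,730 ÷ 4,200 = 41.2%, over the 40% base limit.
Reserves = 6,970/425 = 16.4 months ≥ 4
DTI 41.2% is within the 40%–45% exception band; checking compensating factors.
Override check — reserves: 16.4 mo (ok); score: 793 (ok).
Both compensating conditions met → exception applies.

Approved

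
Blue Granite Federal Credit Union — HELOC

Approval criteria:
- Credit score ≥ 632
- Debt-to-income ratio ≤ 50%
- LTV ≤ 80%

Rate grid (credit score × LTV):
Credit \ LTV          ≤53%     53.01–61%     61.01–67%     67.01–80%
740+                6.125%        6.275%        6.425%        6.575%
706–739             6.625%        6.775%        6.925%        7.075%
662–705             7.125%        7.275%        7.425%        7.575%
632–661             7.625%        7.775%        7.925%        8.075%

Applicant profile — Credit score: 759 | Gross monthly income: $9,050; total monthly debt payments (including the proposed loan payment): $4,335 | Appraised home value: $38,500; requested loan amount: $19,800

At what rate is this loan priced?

6.125%

Credit score 759 ≥ 632; DTI = 4,335/9,050 = 47.9% ≤ 50%
LTV = 19,800/38,500 = 51.4% ≤ 80%
Score 759 is in the 740+ band; LTV 51.4% is in the ≤53% band → 6.125%.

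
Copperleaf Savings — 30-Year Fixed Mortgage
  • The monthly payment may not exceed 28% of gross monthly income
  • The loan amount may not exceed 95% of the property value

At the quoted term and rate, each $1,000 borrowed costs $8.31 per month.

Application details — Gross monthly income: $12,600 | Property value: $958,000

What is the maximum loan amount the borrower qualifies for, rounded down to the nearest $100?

Payment cap: 28% × $12,600 = $3,528/month.
At $8.31 per $1,000, that supports 3,528/8.31 × 1,000 ≈ $424,548 → $424,500.
LTV cap: 95% × $958,000 = $910,100 → $910,100.
Binding constraint: payment-to-income.

$424,500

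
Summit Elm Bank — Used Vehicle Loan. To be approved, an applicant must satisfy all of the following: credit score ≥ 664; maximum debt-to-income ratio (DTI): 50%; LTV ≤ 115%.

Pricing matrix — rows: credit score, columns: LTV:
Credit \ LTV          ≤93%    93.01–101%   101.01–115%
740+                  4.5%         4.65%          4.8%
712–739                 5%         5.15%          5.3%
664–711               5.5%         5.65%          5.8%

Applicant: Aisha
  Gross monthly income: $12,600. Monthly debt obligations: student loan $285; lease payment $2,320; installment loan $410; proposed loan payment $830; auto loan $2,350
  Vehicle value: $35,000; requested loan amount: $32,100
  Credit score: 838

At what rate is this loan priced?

Credit score 838 ≥ 664; Total monthly debts = (285 + 2,320 + 410 + 830 + 2,350) = 6,195. DTI = 6,195/12,600 = 49.2% ≤ 50%
LTV = 32,100/35,000 = 91.7% ≤ 115%
Credit 838 → row 740+; LTV 91.7% → column ≤93%. Grid cell → 4.5%.

4.5%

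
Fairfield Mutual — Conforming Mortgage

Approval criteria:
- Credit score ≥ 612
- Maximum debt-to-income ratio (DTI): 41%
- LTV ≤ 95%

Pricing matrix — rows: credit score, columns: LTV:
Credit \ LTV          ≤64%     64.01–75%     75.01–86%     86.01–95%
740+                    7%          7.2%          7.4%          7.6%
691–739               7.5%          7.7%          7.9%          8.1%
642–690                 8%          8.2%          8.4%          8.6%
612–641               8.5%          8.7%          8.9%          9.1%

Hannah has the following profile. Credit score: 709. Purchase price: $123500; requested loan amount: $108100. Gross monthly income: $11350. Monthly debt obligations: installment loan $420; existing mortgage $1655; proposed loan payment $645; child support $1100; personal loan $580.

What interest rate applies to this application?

8.1%

Credit score 709 ≥ 612; Total monthly debts = (420 + 1,655 + 645 + 1,100 + 580) = 4,400. DTI: 4,400 ÷ 11,350 = 38.8%, within the 41% cap
Loan-to-value = 108,100/123,500 = 87.5% — pass (95% max)
Row: 709 falls in 691–739. Column: 87.5% falls in 86.01–95%. Rate = 8.1%.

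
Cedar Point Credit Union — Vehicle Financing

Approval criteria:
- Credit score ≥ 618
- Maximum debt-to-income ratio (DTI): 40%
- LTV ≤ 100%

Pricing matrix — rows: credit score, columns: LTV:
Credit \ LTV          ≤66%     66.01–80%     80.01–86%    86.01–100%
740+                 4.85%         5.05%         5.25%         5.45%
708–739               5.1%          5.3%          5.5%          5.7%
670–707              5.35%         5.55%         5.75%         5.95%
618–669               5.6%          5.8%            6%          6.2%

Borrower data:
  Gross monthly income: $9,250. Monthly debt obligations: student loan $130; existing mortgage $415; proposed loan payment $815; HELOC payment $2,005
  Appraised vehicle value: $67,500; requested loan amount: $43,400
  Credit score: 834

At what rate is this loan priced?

4.85%

Credit score 834 ≥ 618; Total monthly debts = (130 + 415 + 815 + 2,005) = 3,365. DTI = 3,365/9,250 = 36.4% ≤ 40%
LTV = 43,400/67,500 = 64.3% ≤ 100%
Score 834 is in the 740+ band; LTV 64.3% is in the ≤66% band → 4.85%.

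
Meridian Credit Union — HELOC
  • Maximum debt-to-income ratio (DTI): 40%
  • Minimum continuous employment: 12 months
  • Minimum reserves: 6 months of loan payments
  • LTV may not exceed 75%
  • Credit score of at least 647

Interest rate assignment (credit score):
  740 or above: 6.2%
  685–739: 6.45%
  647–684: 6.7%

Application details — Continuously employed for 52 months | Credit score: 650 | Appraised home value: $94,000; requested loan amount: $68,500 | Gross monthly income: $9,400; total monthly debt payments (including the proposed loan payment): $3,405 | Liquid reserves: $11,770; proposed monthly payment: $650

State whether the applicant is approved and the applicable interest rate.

Credit score 650 ≥ 647 (meets minimum)
DTI = 3,405/9,400 = 36.2% ≤ 40%
Reserves = 11,770/650 = 18.1 months ≥ 6
Employment 52 ≥ 12 months
LTV = 68,500/94,000 = 72.9% ≤ 75%
All requirements met. Score 650 falls in the 647–684 tier → 6.7%.

Approved at 6.7%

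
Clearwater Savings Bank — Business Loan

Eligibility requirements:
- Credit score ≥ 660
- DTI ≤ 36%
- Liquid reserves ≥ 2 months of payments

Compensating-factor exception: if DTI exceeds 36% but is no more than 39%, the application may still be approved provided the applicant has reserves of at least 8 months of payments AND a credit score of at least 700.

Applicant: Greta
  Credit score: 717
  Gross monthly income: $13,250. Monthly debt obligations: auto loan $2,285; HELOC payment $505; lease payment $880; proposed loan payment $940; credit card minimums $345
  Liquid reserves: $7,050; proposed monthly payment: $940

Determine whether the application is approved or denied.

Credit score 717 ≥ 660 (meets base)
Total debts = (2,285 + 505 + 880 + 940 + 345) = 4,955. DTI: 4,955 ÷ 13,250 = 37.4%, over the 36% base limit.
Reserves = 7,050/940 = 7.5 months ≥ 2
DTI 37.4% is within the 36%–39% exception band; checking compensating factors.
Override check — reserves: 7.5 mo (short of 8); score: 717 (ok).
Compensating-factor requirement not fully met.

Denied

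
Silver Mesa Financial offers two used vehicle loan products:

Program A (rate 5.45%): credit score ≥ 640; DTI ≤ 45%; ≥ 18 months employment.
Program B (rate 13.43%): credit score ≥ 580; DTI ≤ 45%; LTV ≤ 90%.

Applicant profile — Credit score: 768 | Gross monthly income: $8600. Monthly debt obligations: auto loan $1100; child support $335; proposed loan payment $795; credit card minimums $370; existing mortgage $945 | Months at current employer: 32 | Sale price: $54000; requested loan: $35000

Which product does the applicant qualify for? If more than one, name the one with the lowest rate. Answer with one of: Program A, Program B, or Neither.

Program A

Total debts = (1,100 + 335 + 795 + 370 + 945) = 3,545; DTI = 3,545/8,600 = 41.2%.
LTV = 35,000/54,000 = 64.8%.
Program A: score 768 ≥ 640; DTI 41.2% ≤ 45%; employment 32 ≥ 18 mo → qualifies.
Program B: score 768 ≥ 580; DTI 41.2% ≤ 45%; LTV 64.8% ≤ 90% → qualifies.
Qualifying: Program A, Program B. Lowest rate is 5.45% → Program A.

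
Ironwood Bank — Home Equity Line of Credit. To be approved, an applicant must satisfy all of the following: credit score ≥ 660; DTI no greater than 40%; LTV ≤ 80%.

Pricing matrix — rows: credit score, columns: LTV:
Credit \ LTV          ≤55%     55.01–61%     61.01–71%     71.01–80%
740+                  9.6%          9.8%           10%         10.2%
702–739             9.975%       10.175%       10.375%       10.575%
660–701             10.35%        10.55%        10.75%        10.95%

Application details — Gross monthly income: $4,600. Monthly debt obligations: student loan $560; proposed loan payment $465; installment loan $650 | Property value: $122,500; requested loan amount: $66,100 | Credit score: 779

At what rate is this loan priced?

Credit score 779 ≥ 660; Total monthly debts = (560 + 465 + 650) = 1,675. Debt-to-income = 1,675/4,600 = 36.4% — meets 40% limit
LTV: 66,100 ÷ 122,500 = 54%, within 80% cap
Score 779 is in the 740+ band; LTV 54% is in the ≤55% band → 9.6%.

9.6%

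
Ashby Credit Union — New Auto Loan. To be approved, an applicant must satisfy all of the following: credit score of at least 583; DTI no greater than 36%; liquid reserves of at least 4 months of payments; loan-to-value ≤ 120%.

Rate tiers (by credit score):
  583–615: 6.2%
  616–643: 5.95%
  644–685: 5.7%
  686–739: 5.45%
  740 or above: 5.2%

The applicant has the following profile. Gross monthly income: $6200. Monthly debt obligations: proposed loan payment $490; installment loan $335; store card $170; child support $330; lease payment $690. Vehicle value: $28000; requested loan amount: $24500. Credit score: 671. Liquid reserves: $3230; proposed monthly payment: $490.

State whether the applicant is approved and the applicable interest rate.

Credit score 671 ≥ 583 (meets minimum)
LTV = 24,500/28,000 = 87.5% ≤ 120%
Total monthly debts = (490 + 335 + 170 + 330 + 690) = 2,015. DTI = 2,015/6,200 = 32.5% ≤ 36%
Reserves: 3,230 ÷ 490 = 6.6 months (meets 4-month minimum)
All requirements met. Score 671 falls in the 644–685 tier → 5.7%.

Approved at 5.7%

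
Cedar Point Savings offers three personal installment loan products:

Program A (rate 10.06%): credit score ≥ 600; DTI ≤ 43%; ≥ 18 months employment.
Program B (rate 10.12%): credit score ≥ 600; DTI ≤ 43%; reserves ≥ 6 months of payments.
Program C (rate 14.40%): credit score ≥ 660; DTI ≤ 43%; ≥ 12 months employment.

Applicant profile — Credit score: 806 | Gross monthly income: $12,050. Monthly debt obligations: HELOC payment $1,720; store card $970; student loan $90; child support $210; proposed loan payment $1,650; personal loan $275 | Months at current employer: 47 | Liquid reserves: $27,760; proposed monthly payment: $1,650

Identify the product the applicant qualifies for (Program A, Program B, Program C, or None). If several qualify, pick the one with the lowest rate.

Total debts = (1,720 + 970 + 90 + 210 + 1,650 + 275) = 4,915; DTI = 4,915/12,050 = 40.8%.
Reserves = 27,760/1,650 = 16.8 months.
Program A: score 806 ≥ 600; DTI 40.8% ≤ 43%; employment 47 ≥ 18 mo → qualifies.
Program B: score 806 ≥ 600; DTI 40.8% ≤ 43%; reserves 16.8 ≥ 6 mo → qualifies.
Program C: score 806 ≥ 660; DTI 40.8% ≤ 43%; employment 47 ≥ 12 mo → qualifies.
Qualifying: Program A, Program B, Program C. Lowest rate is 10.06% → Program A.

Program A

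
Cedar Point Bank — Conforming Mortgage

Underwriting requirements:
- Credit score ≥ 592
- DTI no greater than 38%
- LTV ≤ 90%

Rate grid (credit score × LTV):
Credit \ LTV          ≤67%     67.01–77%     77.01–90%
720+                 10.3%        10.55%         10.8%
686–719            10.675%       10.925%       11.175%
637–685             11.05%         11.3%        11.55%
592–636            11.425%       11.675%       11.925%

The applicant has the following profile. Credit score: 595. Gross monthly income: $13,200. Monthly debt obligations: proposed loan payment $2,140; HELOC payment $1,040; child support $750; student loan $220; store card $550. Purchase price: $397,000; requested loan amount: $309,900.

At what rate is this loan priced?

11.925%

Credit score 595 ≥ 592; Total monthly debts = (2,140 + 1,040 + 750 + 220 + 550) = 4,700. DTI: 4,700 ÷ 13,200 = 35.6%, within the 38% cap
LTV: 309,900 ÷ 397,000 = 78.1%, within 90% cap
Row: 595 falls in 592–636. Column: 78.1% falls in 77.01–90%. Rate = 11.925%.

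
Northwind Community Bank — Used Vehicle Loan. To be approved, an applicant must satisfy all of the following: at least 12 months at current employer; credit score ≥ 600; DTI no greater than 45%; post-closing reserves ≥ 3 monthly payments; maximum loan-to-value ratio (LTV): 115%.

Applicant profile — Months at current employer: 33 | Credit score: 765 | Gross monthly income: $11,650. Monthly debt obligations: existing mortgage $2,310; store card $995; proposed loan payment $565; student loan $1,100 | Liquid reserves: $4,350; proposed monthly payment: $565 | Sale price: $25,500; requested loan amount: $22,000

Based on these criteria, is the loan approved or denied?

Employment 33 ≥ 12 months
Credit score 765 ≥ 600 (meets)
Total monthly debts = (2,310 + 995 + 565 + 1,100) = 4,970. DTI: 4,970 ÷ 11,650 = 42.7%, within the 45% cap
Reserves = 4,350/565 = 7.7 months ≥ 3
LTV = 22,000/25,500 = 86.3% ≤ 115%
All criteria satisfied.

Approved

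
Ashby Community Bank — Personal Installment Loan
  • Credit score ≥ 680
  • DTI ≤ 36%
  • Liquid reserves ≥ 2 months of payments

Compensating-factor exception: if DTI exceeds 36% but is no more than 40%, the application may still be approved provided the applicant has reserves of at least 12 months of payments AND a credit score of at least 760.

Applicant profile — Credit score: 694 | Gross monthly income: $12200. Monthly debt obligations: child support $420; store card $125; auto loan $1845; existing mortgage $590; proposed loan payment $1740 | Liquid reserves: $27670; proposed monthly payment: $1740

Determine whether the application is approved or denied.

Denied

Credit score 694 ≥ 680 (meets base)
Total debts = (420 + 125 + 1,845 + 590 + 1,740) = 4,720. DTI: 4,720 ÷ 12,200 = 38.7%, over the 36% base limit.
Reserves: 27,670 ÷ 1,740 = 15.9 months (meets 2-month minimum)
DTI 38.7% is within the 36%–40% exception band; checking compensating factors.
Reserves 15.9 ≥ 12 months; credit score 694 < 760.
Override conditions not both satisfied; exception does not apply.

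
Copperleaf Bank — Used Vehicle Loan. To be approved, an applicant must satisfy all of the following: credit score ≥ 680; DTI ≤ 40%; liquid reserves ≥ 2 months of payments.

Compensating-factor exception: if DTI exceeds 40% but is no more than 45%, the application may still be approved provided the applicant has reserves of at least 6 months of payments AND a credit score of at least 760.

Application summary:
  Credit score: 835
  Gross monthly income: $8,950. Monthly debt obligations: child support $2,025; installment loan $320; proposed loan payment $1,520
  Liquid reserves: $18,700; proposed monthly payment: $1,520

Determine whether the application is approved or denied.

Credit score 835 ≥ 680 (meets base)
Total debts = (2,025 + 320 + 1,520) = 3,865. DTI = 3,865/8,950 = 43.2% > 40% — standard DTI limit exceeded.
Liquid reserves cover 18,700/1,520 = 12.3 months — ≥ 2 required
43.2% falls in the override range (40%–45%), so the compensating-factor test applies.
Override check — reserves: 12.3 mo (ok); score: 835 (ok).
Both override conditions satisfied; DTI exception granted.

Approved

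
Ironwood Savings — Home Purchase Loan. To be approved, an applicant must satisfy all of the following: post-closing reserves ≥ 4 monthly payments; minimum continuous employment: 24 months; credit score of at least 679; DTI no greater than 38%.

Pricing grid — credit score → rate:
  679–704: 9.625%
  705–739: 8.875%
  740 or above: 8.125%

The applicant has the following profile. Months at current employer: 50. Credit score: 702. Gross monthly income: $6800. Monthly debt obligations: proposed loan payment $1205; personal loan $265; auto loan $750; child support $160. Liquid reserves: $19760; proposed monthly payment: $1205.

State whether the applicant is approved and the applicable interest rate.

Credit score 702 ≥ 679 (meets minimum)
Total monthly debts = (1,205 + 265 + 750 + 160) = 2,380. DTI: 2,380 ÷ 6,800 = 35%, within the 38% cap
Employment 50 ≥ 24 months
Reserves: 19,760 ÷ 1,205 = 16.4 months (meets 4-month minimum)
All requirements met. Score 702 falls in the 679–704 tier → 9.625%.

Approved at 9.625%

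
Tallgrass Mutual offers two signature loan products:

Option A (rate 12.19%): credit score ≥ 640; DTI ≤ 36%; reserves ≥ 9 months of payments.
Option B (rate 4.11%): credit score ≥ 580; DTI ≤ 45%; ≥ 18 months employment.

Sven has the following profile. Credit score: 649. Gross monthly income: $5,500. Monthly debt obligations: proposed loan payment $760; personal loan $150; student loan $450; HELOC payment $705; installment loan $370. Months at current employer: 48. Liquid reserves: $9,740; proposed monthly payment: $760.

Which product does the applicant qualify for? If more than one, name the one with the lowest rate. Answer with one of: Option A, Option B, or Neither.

Total debts = (760 + 150 + 450 + 705 + 370) = 2,435; DTI = 2,435/5,500 = 44.3%.
Reserves = 9,740/760 = 12.8 months.
Option A: score 649 ≥ 640; DTI 44.3% > 36%; reserves 12.8 ≥ 9 mo → does not qualify.
Option B: score 649 ≥ 580; DTI 44.3% ≤ 45%; employment 48 ≥ 18 mo → qualifies.

Option B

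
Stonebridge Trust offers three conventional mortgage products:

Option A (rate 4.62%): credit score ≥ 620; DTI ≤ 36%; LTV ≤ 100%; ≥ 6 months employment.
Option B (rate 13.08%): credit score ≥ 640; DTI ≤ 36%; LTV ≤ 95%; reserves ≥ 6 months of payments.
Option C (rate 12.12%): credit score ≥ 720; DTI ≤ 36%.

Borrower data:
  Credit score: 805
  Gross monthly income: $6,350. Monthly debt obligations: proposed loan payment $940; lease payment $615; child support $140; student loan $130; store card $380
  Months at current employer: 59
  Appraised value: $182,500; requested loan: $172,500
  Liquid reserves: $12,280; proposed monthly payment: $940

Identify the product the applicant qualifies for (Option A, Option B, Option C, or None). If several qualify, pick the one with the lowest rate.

Total debts = (940 + 615 + 140 + 130 + 380) = 2,205; DTI = 2,205/6,350 = 34.7%.
LTV = 172,500/182,500 = 94.5%.
Reserves = 12,280/940 = 13.1 months.
Option A: score 805 ≥ 620; DTI 34.7% ≤ 36%; LTV 94.5% ≤ 100%; employment 59 ≥ 6 mo → qualifies.
Option B: score 805 ≥ 640; DTI 34.7% ≤ 36%; LTV 94.5% ≤ 95%; reserves 13.1 ≥ 6 mo → qualifies.
Option C: score 805 ≥ 720; DTI 34.7% ≤ 36% → qualifies.
Qualifying: Option A, Option B, Option C. Lowest rate is 4.62% → Option A.

Option A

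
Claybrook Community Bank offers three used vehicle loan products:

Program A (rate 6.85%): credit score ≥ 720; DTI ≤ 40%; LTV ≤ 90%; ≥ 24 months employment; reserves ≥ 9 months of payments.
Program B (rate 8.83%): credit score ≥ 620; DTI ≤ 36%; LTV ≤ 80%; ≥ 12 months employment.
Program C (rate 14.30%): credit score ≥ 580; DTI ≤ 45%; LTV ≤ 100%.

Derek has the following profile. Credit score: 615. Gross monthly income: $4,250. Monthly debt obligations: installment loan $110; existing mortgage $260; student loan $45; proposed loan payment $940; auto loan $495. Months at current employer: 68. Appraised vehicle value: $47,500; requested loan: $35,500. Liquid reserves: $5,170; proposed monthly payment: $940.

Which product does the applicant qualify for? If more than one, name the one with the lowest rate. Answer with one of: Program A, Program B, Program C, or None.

Total debts = (110 + 260 + 45 + 940 + 495) = 1,850; DTI = 1,850/4,250 = 43.5%.
LTV = 35,500/47,500 = 74.7%.
Reserves = 5,170/940 = 5.5 months.
Program A: score 615 < 720; DTI 43.5% > 40%; LTV 74.7% ≤ 90%; employment 68 ≥ 24 mo; reserves 5.5 < 9 mo → does not qualify.
Program B: score 615 < 620; DTI 43.5% > 36%; LTV 74.7% ≤ 80%; employment 68 ≥ 12 mo → does not qualify.
Program C: score 615 ≥ 580; DTI 43.5% ≤ 45%; LTV 74.7% ≤ 100% → qualifies.

Program C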